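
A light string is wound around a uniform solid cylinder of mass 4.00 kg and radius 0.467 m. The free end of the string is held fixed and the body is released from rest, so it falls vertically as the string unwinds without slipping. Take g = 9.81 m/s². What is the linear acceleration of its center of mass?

a ≈ 6.54 m/s²

Translation: Mg − T = Ma. Rotation about the center: TR = Iα with I = ½MR².
With a = αR: T = (I/R²)a = (1/2)M a, so Mg = (1 + 0.5000)Ma.
a = g/(1 + 0.5000) = 9.81/1.500 = 6.540 m/s².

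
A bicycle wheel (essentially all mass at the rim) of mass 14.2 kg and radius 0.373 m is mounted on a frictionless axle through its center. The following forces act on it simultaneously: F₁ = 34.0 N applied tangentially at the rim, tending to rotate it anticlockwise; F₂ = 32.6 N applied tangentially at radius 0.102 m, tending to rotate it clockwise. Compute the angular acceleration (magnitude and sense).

α ≈ 4.74 rad/s², anticlockwise

I = MR² = (14.2)(0.373)² = 1.976 kg·m².
Taking anticlockwise as positive: τ₁ = +(34.0)(0.373) = +12.68 N·m; τ₂ = −(32.6)(0.102) = −3.325 N·m.
Net torque τ = 9.357 N·m.
α = τ/I = 9.357/1.976 = 4.736 rad/s².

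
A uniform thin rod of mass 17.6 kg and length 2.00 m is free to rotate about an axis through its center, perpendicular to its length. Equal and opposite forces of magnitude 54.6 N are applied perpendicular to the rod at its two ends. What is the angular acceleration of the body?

α ≈ 18.6 rad/s²

I = (1/12)ML² = (1/12)(17.6)(2.00)² = 5.867 kg·m².
The couple gives τ = F·(L/2) + F·(L/2) = F L = (54.6)(2.00) = 109.2 N·m.
Newton's second law for rotation, τ = Iα, gives α = τ/I = 109.2/5.867 = 18.61 rad/s².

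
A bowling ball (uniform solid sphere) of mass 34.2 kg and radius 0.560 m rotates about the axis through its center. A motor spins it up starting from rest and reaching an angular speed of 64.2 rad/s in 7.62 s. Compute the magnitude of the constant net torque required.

I = (2/5)MR² = (2/5)(34.2)(0.560)² = 4.290 kg·m².
α = Δω/Δt = (64.2 − 0)/7.62 = 8.425 rad/s².
τ = Iα = (4.290)(8.425) = 36.14 N·m.

τ ≈ 36.1 N·m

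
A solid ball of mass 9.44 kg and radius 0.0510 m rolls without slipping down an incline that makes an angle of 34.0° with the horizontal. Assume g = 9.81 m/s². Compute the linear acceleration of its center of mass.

a ≈ 3.92 m/s²

Translation along the incline: Mg sinθ − f = Ma.
Rotation about the center: fR = Iα with I = (2/5)MR². No-slip gives a = αR, so f = (I/R²)a = (2/5)M a.
Substituting: Mg sinθ = (1 + 0.4000)Ma, so a = g sinθ/(1 + 0.4000) = (9.81) sin 34.0° / 1.400 = 3.918 m/s².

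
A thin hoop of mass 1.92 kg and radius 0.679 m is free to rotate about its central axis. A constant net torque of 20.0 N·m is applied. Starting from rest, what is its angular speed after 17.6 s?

I = MR² = (1.92)(0.679)² = 0.8852 kg·m².
α = τ/I = 20.0/0.8852 = 22.59 rad/s².
ω = ω₀ + αt = 0 + (22.59)(17.6) = 397.7 rad/s.

ω ≈ 398 rad/s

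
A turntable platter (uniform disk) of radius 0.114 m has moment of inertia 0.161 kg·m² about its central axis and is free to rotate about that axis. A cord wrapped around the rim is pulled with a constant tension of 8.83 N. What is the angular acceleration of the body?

α ≈ 6.25 rad/s²

τ = F R = (8.83)(0.114) = 1.007 N·m.
Newton's second law for rotation, τ = Iα, gives α = τ/I = 1.007/0.1610 = 6.252 rad/s².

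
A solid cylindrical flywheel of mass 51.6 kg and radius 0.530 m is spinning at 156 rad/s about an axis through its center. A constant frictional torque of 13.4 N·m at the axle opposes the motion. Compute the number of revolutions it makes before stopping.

I = ½MR² = (1/2)(51.6)(0.530)² = 7.247 kg·m².
The net torque has magnitude 13.4 N·m, opposing ω.
|α| = τ/I = 13.40/7.247 = 1.849 rad/s² (deceleration).
ω² = ω₀² − 2|α|θ with ω = 0 ⇒ θ = ω₀²/(2|α|) = 6581 rad = 1047 rev.

≈ 1050 revolutions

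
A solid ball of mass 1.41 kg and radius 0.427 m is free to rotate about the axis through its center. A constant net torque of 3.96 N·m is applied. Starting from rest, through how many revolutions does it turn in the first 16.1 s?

≈ 794 revolutions

I = (2/5)MR² = (2/5)(1.41)(0.427)² = 0.1028 kg·m².
α = τ/I = 3.96/0.1028 = 38.51 rad/s².
θ = ½αt² = ½(38.51)(16.1)² = 4991 rad.
Revolutions = θ/(2π) = 794.3.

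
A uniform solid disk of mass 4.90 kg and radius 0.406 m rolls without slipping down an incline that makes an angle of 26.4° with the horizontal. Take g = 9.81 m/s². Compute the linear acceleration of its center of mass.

a ≈ 2.91 m/s²

Translation along the incline: Mg sinθ − f = Ma.
Rotation about the center: fR = Iα with I = ½MR². No-slip gives a = αR, so f = (I/R²)a = (1/2)M a.
Substituting: Mg sinθ = (1 + 0.5000)Ma, so a = g sinθ/(1 + 0.5000) = (9.81) sin 26.4° / 1.500 = 2.908 m/s².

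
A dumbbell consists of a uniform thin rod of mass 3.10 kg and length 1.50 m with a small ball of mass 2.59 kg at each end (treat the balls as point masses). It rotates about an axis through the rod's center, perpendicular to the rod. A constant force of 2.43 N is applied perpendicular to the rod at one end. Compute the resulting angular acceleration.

I_rod = (1/12)ML² = (1/12)(3.10)(1.50)² = 0.5813 kg·m².
I_balls = 2·m·(L/2)² = 2(2.59)(0.7500)² = 2.914 kg·m².
Total I = 3.495 kg·m².
τ = F·(L/2) = (2.43)(0.750) = 1.823 N·m.
α = τ/I = 1.823/3.495 = 0.5215 rad/s².

α ≈ 0.521 rad/s²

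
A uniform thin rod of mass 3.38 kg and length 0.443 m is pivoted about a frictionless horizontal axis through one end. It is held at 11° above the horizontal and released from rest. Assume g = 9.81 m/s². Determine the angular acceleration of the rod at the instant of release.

α ≈ 32.6 rad/s²

About the pivot, I = (1/3)ML² = (1/3)(3.38)(0.443)² = 0.2211 kg·m².
The weight acts at the center, a distance L/2 = 0.2215 m from the pivot; τ = Mg(L/2) cos 11° = 7.210 N·m.
α = τ/I = 7.210/0.2211 = 32.61 rad/s².
(Equivalently α = (3g/(2L)) cos 11° = 32.61 rad/s².)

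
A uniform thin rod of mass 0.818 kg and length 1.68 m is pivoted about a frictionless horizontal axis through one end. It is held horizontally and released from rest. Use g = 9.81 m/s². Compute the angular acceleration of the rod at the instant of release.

About the pivot, I = (1/3)ML² = (1/3)(0.818)(1.68)² = 0.7696 kg·m².
The weight acts at the center, a distance L/2 = 0.8400 m from the pivot; τ = Mg(L/2) = 6.741 N·m.
α = τ/I = 6.741/0.7696 = 8.759 rad/s².

α ≈ 8.76 rad/s²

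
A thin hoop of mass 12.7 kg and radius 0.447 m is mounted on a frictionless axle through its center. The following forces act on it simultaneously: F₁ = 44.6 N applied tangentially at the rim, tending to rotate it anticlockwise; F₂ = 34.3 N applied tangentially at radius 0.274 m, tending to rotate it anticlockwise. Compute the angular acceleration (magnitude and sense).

α ≈ 11.6 rad/s², anticlockwise

I = MR² = (12.7)(0.447)² = 2.538 kg·m².
Taking anticlockwise as positive: τ₁ = +(44.6)(0.447) = +19.94 N·m; τ₂ = +(34.3)(0.274) = +9.398 N·m.
Net torque τ = 29.33 N·m.
α = τ/I = 29.33/2.538 = 11.56 rad/s².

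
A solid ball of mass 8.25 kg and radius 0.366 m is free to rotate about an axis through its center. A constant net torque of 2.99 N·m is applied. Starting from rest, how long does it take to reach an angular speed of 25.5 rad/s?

t ≈ 3.77 s

I = (2/5)MR² = (2/5)(8.25)(0.366)² = 0.4421 kg·m².
α = τ/I = 2.99/0.4421 = 6.764 rad/s².
ω = αt ⇒ t = ω/α = 25.5/6.764 = 3.770 s.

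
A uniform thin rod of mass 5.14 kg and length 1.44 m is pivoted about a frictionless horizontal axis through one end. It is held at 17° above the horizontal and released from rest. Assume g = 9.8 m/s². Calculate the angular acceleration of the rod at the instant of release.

About the pivot, I = (1/3)ML² = (1/3)(5.14)(1.44)² = 3.553 kg·m².
The weight acts at the center, a distance L/2 = 0.7200 m from the pivot; τ = Mg(L/2) cos 17° = 34.68 N·m.
α = τ/I = 34.68/3.553 = 9.762 rad/s².
(Equivalently α = (3g/(2L)) cos 17° = 9.762 rad/s².)

α ≈ 9.76 rad/s²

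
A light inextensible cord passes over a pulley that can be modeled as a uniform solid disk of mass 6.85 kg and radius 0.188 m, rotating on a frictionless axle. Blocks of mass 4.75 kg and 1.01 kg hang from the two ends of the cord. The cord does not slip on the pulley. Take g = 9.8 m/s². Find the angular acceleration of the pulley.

I = ½MR² = (1/2)(6.85)(0.188)² = 0.1211 kg·m².
Heavier block: m₁g − T₁ = m₁a. Lighter block: T₂ − m₂g = m₂a.
Pulley: (T₁ − T₂)R = Iα = I(a/R), so T₁ − T₂ = (I/R²)a = (1/2)M_p a = 3.425·a.
Adding the three: (m₁ − m₂)g = (m₁ + m₂ + 3.425)a, so a = (4.75 − 1.01)(9.8)/(4.75 + 1.01 + 3.425) = 3.990 m/s².
α = a/R = 3.990/0.188 = 21.23 rad/s².

α ≈ 21.2 rad/s²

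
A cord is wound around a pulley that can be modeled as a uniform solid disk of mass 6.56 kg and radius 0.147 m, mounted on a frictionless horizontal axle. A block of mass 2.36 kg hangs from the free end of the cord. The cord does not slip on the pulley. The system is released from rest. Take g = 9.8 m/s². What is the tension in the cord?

I = ½MR² = (1/2)(6.56)(0.147)² = 0.07088 kg·m².
Block: mg − T = ma. Pulley: TR = Iα. No-slip: a = αR, so T = (I/R²)a = 3.280·a.
Then mg = (m + 3.280)a, so a = (2.36)(9.8)/(2.36 + 3.280) = 4.101 m/s².
T = 3.280·a = 13.45 N.

T ≈ 13.5 N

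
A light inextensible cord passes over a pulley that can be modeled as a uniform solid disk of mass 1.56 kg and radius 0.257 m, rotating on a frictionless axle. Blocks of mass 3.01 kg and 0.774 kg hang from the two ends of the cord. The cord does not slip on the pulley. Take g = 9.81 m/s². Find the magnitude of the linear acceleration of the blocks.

I = ½MR² = (1/2)(1.56)(0.257)² = 0.05152 kg·m².
Heavier block: m₁g − T₁ = m₁a. Lighter block: T₂ − m₂g = m₂a.
Pulley: (T₁ − T₂)R = Iα = I(a/R), so T₁ − T₂ = (I/R²)a = (1/2)M_p a = 0.7800·a.
Adding the three: (m₁ − m₂)g = (m₁ + m₂ + 0.7800)a, so a = (3.01 − 0.774)(9.81)/(3.01 + 0.774 + 0.7800) = 4.806 m/s².

a ≈ 4.81 m/s²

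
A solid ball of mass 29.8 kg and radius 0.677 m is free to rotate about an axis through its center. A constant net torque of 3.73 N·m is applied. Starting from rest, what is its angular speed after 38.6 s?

ω ≈ 26.4 rad/s

I = (2/5)MR² = (2/5)(29.8)(0.677)² = 5.463 kg·m².
α = τ/I = 3.73/5.463 = 0.6827 rad/s².
ω = ω₀ + αt = 0 + (0.6827)(38.6) = 26.35 rad/s.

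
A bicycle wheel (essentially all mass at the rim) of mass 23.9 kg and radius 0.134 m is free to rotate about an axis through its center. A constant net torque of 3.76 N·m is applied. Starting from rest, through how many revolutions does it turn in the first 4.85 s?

I = MR² = (23.9)(0.134)² = 0.4291 kg·m².
α = τ/I = 3.76/0.4291 = 8.762 rad/s².
θ = ½αt² = ½(8.762)(4.85)² = 103.0 rad.
Revolutions = θ/(2π) = 16.40.

≈ 16.4 revolutions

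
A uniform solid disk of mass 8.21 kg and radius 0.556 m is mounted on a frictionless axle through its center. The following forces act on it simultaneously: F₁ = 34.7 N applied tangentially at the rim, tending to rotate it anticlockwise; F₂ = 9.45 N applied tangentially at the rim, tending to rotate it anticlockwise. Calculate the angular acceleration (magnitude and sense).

α ≈ 19.3 rad/s², anticlockwise

I = ½MR² = (1/2)(8.21)(0.556)² = 1.269 kg·m².
Taking anticlockwise as positive: τ₁ = +(34.7)(0.556) = +19.29 N·m; τ₂ = +(9.45)(0.556) = +5.254 N·m.
Net torque τ = 24.55 N·m.
α = τ/I = 24.55/1.269 = 19.34 rad/s².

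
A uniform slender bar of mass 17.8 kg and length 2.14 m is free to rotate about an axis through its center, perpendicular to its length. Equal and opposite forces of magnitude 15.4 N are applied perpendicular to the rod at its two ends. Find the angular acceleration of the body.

I = (1/12)ML² = (1/12)(17.8)(2.14)² = 6.793 kg·m².
The couple gives τ = F·(L/2) + F·(L/2) = F L = (15.4)(2.14) = 32.96 N·m.
From τ = Iα: α = 32.96/6.793 = 4.851 rad/s².

α ≈ 4.85 rad/s²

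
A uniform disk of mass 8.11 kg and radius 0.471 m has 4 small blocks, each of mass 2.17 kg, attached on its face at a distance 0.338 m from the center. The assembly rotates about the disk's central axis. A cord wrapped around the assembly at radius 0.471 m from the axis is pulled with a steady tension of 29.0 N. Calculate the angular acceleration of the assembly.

α ≈ 7.22 rad/s²

I_disk = ½MR² = ½(8.11)(0.471)² = 0.8996 kg·m².
I_blocks = 4·m·r² = 4(2.17)(0.338)² = 0.9916 kg·m².
Total I = 1.891 kg·m².
τ = F r = (29.0)(0.471) = 13.66 N·m.
α = τ/I = 13.66/1.891 = 7.222 rad/s².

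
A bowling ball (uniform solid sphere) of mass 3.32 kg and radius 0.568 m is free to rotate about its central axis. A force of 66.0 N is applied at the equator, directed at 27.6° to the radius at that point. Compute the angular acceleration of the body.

α ≈ 40.5 rad/s²

I = (2/5)MR² = (2/5)(3.32)(0.568)² = 0.4284 kg·m².
Only the tangential component produces torque: τ = F R sinθ = (66.0)(0.568) sin 27.6° = 17.37 N·m.
From τ = Iα: α = 17.37/0.4284 = 40.54 rad/s².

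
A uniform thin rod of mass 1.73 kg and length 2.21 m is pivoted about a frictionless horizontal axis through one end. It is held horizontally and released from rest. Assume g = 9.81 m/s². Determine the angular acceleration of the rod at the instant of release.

α ≈ 6.66 rad/s²

About the pivot, I = (1/3)ML² = (1/3)(1.73)(2.21)² = 2.816 kg·m².
The weight acts at the center, a distance L/2 = 1.105 m from the pivot; τ = Mg(L/2) = 18.75 N·m.
α = τ/I = 18.75/2.816 = 6.658 rad/s².
(Equivalently α = (3g/(2L)) = 6.658 rad/s².)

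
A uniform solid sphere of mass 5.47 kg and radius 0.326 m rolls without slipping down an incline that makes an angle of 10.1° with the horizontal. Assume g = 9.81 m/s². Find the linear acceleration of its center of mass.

Translation along the incline: Mg sinθ − f = Ma.
Rotation about the center: fR = Iα with I = (2/5)MR². No-slip gives a = αR, so f = (I/R²)a = (2/5)M a.
Substituting: Mg sinθ = (1 + 0.4000)Ma, so a = g sinθ/(1 + 0.4000) = (9.81) sin 10.1° / 1.400 = 1.229 m/s².

a ≈ 1.23 m/s²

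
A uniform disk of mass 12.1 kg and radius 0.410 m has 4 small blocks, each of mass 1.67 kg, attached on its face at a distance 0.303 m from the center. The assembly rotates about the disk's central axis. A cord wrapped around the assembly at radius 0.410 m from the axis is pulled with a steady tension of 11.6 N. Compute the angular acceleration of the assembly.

α ≈ 2.92 rad/s²

I_disk = ½MR² = ½(12.1)(0.410)² = 1.017 kg·m².
I_blocks = 4·m·r² = 4(1.67)(0.303)² = 0.6133 kg·m².
Total I = 1.630 kg·m².
τ = F r = (11.6)(0.410) = 4.756 N·m.
α = τ/I = 4.756/1.630 = 2.917 rad/s².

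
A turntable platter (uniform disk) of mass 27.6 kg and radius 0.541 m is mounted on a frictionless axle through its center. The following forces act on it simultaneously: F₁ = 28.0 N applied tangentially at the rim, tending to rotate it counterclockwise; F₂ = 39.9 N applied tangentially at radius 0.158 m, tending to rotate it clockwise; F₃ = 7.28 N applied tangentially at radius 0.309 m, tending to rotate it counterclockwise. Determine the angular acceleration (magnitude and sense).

I = ½MR² = (1/2)(27.6)(0.541)² = 4.039 kg·m².
Taking counterclockwise as positive: τ₁ = +(28.0)(0.541) = +15.15 N·m; τ₂ = −(39.9)(0.158) = −6.304 N·m; τ₃ = +(7.28)(0.309) = +2.250 N·m.
Net torque τ = 11.09 N·m.
α = τ/I = 11.09/4.039 = 2.747 rad/s².

α ≈ 2.75 rad/s², counterclockwise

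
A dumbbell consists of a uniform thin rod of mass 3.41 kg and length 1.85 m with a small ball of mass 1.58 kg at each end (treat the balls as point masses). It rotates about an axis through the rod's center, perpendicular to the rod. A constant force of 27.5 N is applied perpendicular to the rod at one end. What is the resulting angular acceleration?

α ≈ 6.92 rad/s²

I_rod = (1/12)ML² = (1/12)(3.41)(1.85)² = 0.9726 kg·m².
I_balls = 2·m·(L/2)² = 2(1.58)(0.9250)² = 2.704 kg·m².
Total I = 3.676 kg·m².
τ = F·(L/2) = (27.5)(0.925) = 25.44 N·m.
α = τ/I = 25.44/3.676 = 6.919 rad/s².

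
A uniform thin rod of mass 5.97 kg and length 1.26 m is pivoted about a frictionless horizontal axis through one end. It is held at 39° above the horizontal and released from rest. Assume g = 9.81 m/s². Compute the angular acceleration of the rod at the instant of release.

α ≈ 9.08 rad/s²

About the pivot, I = (1/3)ML² = (1/3)(5.97)(1.26)² = 3.159 kg·m².
The weight acts at the center, a distance L/2 = 0.6300 m from the pivot; τ = Mg(L/2) cos 39° = 28.67 N·m.
α = τ/I = 28.67/3.159 = 9.076 rad/s².
(Equivalently α = (3g/(2L)) cos 39° = 9.076 rad/s².)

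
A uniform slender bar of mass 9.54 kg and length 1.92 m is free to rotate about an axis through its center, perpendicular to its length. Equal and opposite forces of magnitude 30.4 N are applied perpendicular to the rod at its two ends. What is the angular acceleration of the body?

α ≈ 19.9 rad/s²

I = (1/12)ML² = (1/12)(9.54)(1.92)² = 2.931 kg·m².
The couple gives τ = F·(L/2) + F·(L/2) = F L = (30.4)(1.92) = 58.37 N·m.
From τ = Iα: α = 58.37/2.931 = 19.92 rad/s².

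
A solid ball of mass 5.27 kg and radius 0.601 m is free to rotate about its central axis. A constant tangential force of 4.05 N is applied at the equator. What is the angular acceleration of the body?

I = (2/5)MR² = (2/5)(5.27)(0.601)² = 0.7614 kg·m².
τ = F R = (4.05)(0.601) = 2.434 N·m.
From τ = Iα: α = 2.434/0.7614 = 3.197 rad/s².

α ≈ 3.20 rad/s²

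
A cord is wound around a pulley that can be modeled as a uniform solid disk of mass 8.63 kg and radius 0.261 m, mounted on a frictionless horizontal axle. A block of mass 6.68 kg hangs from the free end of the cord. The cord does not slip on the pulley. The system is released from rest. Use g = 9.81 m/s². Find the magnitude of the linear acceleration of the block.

I = ½MR² = (1/2)(8.63)(0.261)² = 0.2939 kg·m².
Block: mg − T = ma. Pulley: TR = Iα. No-slip: a = αR, so T = (I/R²)a = 4.315·a.
Then mg = (m + 4.315)a, so a = (6.68)(9.81)/(6.68 + 4.315) = 5.960 m/s².

a ≈ 5.96 m/s²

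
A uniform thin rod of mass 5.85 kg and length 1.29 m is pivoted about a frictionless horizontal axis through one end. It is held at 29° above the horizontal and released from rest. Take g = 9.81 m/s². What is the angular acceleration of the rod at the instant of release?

α ≈ 9.98 rad/s²

About the pivot, I = (1/3)ML² = (1/3)(5.85)(1.29)² = 3.245 kg·m².
The weight acts at the center, a distance L/2 = 0.6450 m from the pivot; τ = Mg(L/2) cos 29° = 32.37 N·m.
α = τ/I = 32.37/3.245 = 9.977 rad/s².
(Equivalently α = (3g/(2L)) cos 29° = 9.977 rad/s².)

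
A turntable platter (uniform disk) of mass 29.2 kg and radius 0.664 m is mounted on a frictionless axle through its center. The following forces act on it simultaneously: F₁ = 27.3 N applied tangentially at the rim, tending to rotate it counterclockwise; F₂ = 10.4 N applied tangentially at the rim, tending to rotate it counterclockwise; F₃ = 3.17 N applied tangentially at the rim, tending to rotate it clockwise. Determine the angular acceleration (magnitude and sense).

α ≈ 3.56 rad/s², counterclockwise

I = ½MR² = (1/2)(29.2)(0.664)² = 6.437 kg·m².
Taking counterclockwise as positive: τ₁ = +(27.3)(0.664) = +18.13 N·m; τ₂ = +(10.4)(0.664) = +6.906 N·m; τ₃ = −(3.17)(0.664) = −2.105 N·m.
Net torque τ = 22.93 N·m.
α = τ/I = 22.93/6.437 = 3.562 rad/s².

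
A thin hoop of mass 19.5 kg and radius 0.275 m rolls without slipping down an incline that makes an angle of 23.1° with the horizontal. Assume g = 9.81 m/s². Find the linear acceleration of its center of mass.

a ≈ 1.92 m/s²

Translation along the incline: Mg sinθ − f = Ma.
Rotation about the center: fR = Iα with I = MR². No-slip gives a = αR, so f = (I/R²)a = M a.
Substituting: Mg sinθ = (1 + 1.000)Ma, so a = g sinθ/(1 + 1.000) = (9.81) sin 23.1° / 2.000 = 1.924 m/s².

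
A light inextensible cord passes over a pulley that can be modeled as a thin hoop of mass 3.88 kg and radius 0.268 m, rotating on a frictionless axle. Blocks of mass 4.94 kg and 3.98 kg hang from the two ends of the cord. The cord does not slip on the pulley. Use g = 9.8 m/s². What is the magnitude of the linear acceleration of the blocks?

I = MR² = (3.88)(0.268)² = 0.2787 kg·m².
Heavier block: m₁g − T₁ = m₁a. Lighter block: T₂ − m₂g = m₂a.
Pulley: (T₁ − T₂)R = Iα = I(a/R), so T₁ − T₂ = (I/R²)a = 1·M_p a = 3.880·a.
Adding the three: (m₁ − m₂)g = (m₁ + m₂ + 3.880)a, so a = (4.94 − 3.98)(9.8)/(4.94 + 3.98 + 3.880) = 0.7350 m/s².

a ≈ 0.735 m/s²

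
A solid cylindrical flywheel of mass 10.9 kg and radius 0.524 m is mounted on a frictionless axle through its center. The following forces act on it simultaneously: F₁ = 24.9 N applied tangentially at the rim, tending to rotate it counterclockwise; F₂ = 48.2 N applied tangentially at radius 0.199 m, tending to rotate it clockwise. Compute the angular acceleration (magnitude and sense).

α ≈ 2.31 rad/s², counterclockwise

I = ½MR² = (1/2)(10.9)(0.524)² = 1.496 kg·m².
Taking counterclockwise as positive: τ₁ = +(24.9)(0.524) = +13.05 N·m; τ₂ = −(48.2)(0.199) = −9.592 N·m.
Net torque τ = 3.456 N·m.
α = τ/I = 3.456/1.496 = 2.309 rad/s².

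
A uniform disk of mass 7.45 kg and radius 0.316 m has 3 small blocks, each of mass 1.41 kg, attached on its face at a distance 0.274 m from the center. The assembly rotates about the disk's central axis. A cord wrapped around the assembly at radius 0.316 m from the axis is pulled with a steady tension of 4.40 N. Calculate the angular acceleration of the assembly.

α ≈ 2.02 rad/s²

I_disk = ½MR² = ½(7.45)(0.316)² = 0.3720 kg·m².
I_blocks = 3·m·r² = 3(1.41)(0.274)² = 0.3176 kg·m².
Total I = 0.6895 kg·m².
τ = F r = (4.40)(0.316) = 1.390 N·m.
α = τ/I = 1.390/0.6895 = 2.016 rad/s².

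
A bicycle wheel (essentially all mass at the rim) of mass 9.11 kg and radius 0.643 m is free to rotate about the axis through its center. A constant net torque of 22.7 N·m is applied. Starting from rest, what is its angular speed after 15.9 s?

ω ≈ 95.8 rad/s

I = MR² = (9.11)(0.643)² = 3.767 kg·m².
α = τ/I = 22.7/3.767 = 6.027 rad/s².
ω = ω₀ + αt = 0 + (6.027)(15.9) = 95.83 rad/s.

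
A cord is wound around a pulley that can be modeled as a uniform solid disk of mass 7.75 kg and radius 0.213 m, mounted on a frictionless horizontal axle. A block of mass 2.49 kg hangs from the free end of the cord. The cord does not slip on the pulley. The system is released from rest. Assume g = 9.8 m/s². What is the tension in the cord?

T ≈ 14.9 N

I = ½MR² = (1/2)(7.75)(0.213)² = 0.1758 kg·m².
Block: mg − T = ma. Pulley: TR = Iα. No-slip: a = αR, so T = (I/R²)a = 3.875·a.
Then mg = (m + 3.875)a, so a = (2.49)(9.8)/(2.49 + 3.875) = 3.834 m/s².
T = 3.875·a = 14.86 N.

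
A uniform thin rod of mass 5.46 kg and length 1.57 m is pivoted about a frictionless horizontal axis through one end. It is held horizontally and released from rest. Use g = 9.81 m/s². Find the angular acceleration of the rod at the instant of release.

α ≈ 9.37 rad/s²

About the pivot, I = (1/3)ML² = (1/3)(5.46)(1.57)² = 4.486 kg·m².
The weight acts at the center, a distance L/2 = 0.7850 m from the pivot; τ = Mg(L/2) = 42.05 N·m.
α = τ/I = 42.05/4.486 = 9.373 rad/s².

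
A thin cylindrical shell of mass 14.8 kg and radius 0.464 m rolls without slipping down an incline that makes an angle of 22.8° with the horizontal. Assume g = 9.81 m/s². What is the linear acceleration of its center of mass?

a ≈ 1.90 m/s²

Translation along the incline: Mg sinθ − f = Ma.
Rotation about the center: fR = Iα with I = MR². No-slip gives a = αR, so f = (I/R²)a = M a.
Substituting: Mg sinθ = (1 + 1.000)Ma, so a = g sinθ/(1 + 1.000) = (9.81) sin 22.8° / 2.000 = 1.901 m/s².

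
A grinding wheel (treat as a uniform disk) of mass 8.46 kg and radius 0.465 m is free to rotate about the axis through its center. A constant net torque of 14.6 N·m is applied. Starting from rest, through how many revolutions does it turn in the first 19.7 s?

≈ 493 revolutions

I = ½MR² = (1/2)(8.46)(0.465)² = 0.9146 kg·m².
α = τ/I = 14.6/0.9146 = 15.96 rad/s².
θ = ½αt² = ½(15.96)(19.7)² = 3097 rad.
Revolutions = θ/(2π) = 493.0.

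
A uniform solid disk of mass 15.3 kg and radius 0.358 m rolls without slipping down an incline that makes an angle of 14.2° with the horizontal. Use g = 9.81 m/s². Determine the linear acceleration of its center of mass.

Translation along the incline: Mg sinθ − f = Ma.
Rotation about the center: fR = Iα with I = ½MR². No-slip gives a = αR, so f = (I/R²)a = (1/2)M a.
Substituting: Mg sinθ = (1 + 0.5000)Ma, so a = g sinθ/(1 + 0.5000) = (9.81) sin 14.2° / 1.500 = 1.604 m/s².

a ≈ 1.60 m/s²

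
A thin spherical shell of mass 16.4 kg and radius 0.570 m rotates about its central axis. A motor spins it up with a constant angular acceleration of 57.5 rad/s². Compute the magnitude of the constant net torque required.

τ ≈ 204 N·m

I = (2/3)MR² = (2/3)(16.4)(0.570)² = 3.552 kg·m².
τ = Iα = (3.552)(57.50) = 204.3 N·m.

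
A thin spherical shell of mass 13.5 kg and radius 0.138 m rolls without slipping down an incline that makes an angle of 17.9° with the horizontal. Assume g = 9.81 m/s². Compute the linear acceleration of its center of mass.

Translation along the incline: Mg sinθ − f = Ma.
Rotation about the center: fR = Iα with I = (2/3)MR². No-slip gives a = αR, so f = (I/R²)a = (2/3)M a.
Substituting: Mg sinθ = (1 + 0.6667)Ma, so a = g sinθ/(1 + 0.6667) = (9.81) sin 17.9° / 1.667 = 1.809 m/s².

a ≈ 1.81 m/s²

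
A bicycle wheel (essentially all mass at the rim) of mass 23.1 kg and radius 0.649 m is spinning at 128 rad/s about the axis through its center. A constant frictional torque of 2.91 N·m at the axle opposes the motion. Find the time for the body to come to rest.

t ≈ 428 s

I = MR² = (23.1)(0.649)² = 9.730 kg·m².
The net torque has magnitude 2.91 N·m, opposing ω.
|α| = τ/I = 2.910/9.730 = 0.2991 rad/s² (deceleration).
0 = ω₀ − |α|t ⇒ t = ω₀/|α| = 128/0.2991 = 428.0 s.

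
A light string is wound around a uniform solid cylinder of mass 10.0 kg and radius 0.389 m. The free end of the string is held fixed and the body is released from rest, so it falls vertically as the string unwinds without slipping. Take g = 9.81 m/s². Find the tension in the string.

Translation: Mg − T = Ma. Rotation about the center: TR = Iα with I = ½MR².
With a = αR: T = (I/R²)a = (1/2)M a, so Mg = (1 + 0.5000)Ma.
a = g/(1 + 0.5000) = 9.81/1.500 = 6.540 m/s².
T = 0.5000·M·a = (0.5000)(10.0)(6.540) = 32.70 N.

T ≈ 32.7 N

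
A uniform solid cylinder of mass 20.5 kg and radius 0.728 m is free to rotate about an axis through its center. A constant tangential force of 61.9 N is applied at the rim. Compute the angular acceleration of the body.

I = ½MR² = (1/2)(20.5)(0.728)² = 5.432 kg·m².
τ = F R = (61.9)(0.728) = 45.06 N·m.
Newton's second law for rotation, τ = Iα, gives α = τ/I = 45.06/5.432 = 8.295 rad/s².

α ≈ 8.30 rad/s²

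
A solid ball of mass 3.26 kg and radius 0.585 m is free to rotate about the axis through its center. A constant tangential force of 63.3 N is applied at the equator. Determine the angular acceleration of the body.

α ≈ 83.0 rad/s²

I = (2/5)MR² = (2/5)(3.26)(0.585)² = 0.4463 kg·m².
τ = F R = (63.3)(0.585) = 37.03 N·m.
Newton's second law for rotation, τ = Iα, gives α = τ/I = 37.03/0.4463 = 82.98 rad/s².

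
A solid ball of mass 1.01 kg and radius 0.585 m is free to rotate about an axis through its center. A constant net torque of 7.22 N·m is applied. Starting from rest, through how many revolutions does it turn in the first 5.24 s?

≈ 114 revolutions

I = (2/5)MR² = (2/5)(1.01)(0.585)² = 0.1383 kg·m².
α = τ/I = 7.22/0.1383 = 52.22 rad/s².
θ = ½αt² = ½(52.22)(5.24)² = 716.9 rad.
Revolutions = θ/(2π) = 114.1.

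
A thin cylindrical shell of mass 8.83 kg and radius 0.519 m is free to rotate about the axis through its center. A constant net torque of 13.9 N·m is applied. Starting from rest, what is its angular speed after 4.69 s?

I = MR² = (8.83)(0.519)² = 2.378 kg·m².
α = τ/I = 13.9/2.378 = 5.844 rad/s².
ω = ω₀ + αt = 0 + (5.844)(4.69) = 27.41 rad/s.

ω ≈ 27.4 rad/s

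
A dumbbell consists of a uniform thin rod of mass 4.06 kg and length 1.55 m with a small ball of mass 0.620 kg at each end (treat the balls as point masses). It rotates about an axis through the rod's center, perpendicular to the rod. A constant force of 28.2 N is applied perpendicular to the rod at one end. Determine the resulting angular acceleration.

α ≈ 14.0 rad/s²

I_rod = (1/12)ML² = (1/12)(4.06)(1.55)² = 0.8128 kg·m².
I_balls = 2·m·(L/2)² = 2(0.620)(0.7750)² = 0.7448 kg·m².
Total I = 1.558 kg·m².
τ = F·(L/2) = (28.2)(0.775) = 21.86 N·m.
α = τ/I = 21.86/1.558 = 14.03 rad/s².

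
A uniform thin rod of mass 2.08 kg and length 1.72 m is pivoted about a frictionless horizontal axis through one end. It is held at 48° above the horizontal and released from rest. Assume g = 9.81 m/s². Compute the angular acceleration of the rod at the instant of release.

α ≈ 5.72 rad/s²

About the pivot, I = (1/3)ML² = (1/3)(2.08)(1.72)² = 2.051 kg·m².
The weight acts at the center, a distance L/2 = 0.8600 m from the pivot; τ = Mg(L/2) cos 48° = 11.74 N·m.
α = τ/I = 11.74/2.051 = 5.725 rad/s².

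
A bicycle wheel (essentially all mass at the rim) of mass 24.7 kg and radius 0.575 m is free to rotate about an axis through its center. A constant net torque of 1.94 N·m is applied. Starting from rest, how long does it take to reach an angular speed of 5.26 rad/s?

t ≈ 22.1 s

I = MR² = (24.7)(0.575)² = 8.166 kg·m².
α = τ/I = 1.94/8.166 = 0.2376 rad/s².
ω = αt ⇒ t = ω/α = 5.26/0.2376 = 22.14 s.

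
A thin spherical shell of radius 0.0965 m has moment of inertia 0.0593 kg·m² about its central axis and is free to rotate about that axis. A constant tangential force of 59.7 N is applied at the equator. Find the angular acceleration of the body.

α ≈ 97.2 rad/s²

τ = F R = (59.7)(0.0965) = 5.761 N·m.
From τ = Iα: α = 5.761/0.05930 = 97.15 rad/s².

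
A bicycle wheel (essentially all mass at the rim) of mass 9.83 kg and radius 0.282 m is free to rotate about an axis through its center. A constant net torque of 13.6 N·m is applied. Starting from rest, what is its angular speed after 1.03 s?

I = MR² = (9.83)(0.282)² = 0.7817 kg·m².
α = τ/I = 13.6/0.7817 = 17.40 rad/s².
ω = ω₀ + αt = 0 + (17.40)(1.03) = 17.92 rad/s.

ω ≈ 17.9 rad/s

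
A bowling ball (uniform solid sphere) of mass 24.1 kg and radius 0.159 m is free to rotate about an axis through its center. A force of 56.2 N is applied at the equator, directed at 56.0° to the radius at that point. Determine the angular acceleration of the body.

I = (2/5)MR² = (2/5)(24.1)(0.159)² = 0.2437 kg·m².
Only the tangential component produces torque: τ = F R sinθ = (56.2)(0.159) sin 56.0° = 7.408 N·m.
Newton's second law for rotation, τ = Iα, gives α = τ/I = 7.408/0.2437 = 30.40 rad/s².

α ≈ 30.4 rad/s²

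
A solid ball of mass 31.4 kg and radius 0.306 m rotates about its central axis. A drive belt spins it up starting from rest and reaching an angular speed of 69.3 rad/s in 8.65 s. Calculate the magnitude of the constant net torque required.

I = (2/5)MR² = (2/5)(31.4)(0.306)² = 1.176 kg·m².
α = Δω/Δt = (69.3 − 0)/8.65 = 8.012 rad/s².
τ = Iα = (1.176)(8.012) = 9.422 N·m.

τ ≈ 9.42 N·m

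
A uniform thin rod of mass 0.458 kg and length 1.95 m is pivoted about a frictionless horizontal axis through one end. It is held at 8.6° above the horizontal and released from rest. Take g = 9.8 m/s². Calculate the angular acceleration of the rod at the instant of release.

About the pivot, I = (1/3)ML² = (1/3)(0.458)(1.95)² = 0.5805 kg·m².
The weight acts at the center, a distance L/2 = 0.9750 m from the pivot; τ = Mg(L/2) cos 8.6° = 4.327 N·m.
α = τ/I = 4.327/0.5805 = 7.454 rad/s².
(Equivalently α = (3g/(2L)) cos 8.6° = 7.454 rad/s².)

α ≈ 7.45 rad/s²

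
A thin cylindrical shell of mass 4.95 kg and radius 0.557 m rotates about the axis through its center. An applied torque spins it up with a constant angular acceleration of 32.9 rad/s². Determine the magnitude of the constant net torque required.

I = MR² = (4.95)(0.557)² = 1.536 kg·m².
τ = Iα = (1.536)(32.90) = 50.53 N·m.

τ ≈ 50.5 N·m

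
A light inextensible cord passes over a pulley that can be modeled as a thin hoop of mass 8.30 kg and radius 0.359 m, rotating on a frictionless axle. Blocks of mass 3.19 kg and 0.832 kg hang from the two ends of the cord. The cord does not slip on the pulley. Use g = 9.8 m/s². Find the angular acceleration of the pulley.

I = MR² = (8.30)(0.359)² = 1.070 kg·m².
Heavier block: m₁g − T₁ = m₁a. Lighter block: T₂ − m₂g = m₂a.
Pulley: (T₁ − T₂)R = Iα = I(a/R), so T₁ − T₂ = (I/R²)a = 1·M_p a = 8.300·a.
Adding the three: (m₁ − m₂)g = (m₁ + m₂ + 8.300)a, so a = (3.19 − 0.832)(9.8)/(3.19 + 0.832 + 8.300) = 1.875 m/s².
α = a/R = 1.875/0.359 = 5.224 rad/s².

α ≈ 5.22 rad/s²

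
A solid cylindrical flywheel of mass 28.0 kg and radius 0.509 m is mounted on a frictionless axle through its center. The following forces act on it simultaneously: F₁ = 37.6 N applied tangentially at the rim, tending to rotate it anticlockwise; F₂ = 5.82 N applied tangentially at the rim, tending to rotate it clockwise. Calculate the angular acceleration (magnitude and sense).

α ≈ 4.46 rad/s², anticlockwise

I = ½MR² = (1/2)(28.0)(0.509)² = 3.627 kg·m².
Taking anticlockwise as positive: τ₁ = +(37.6)(0.509) = +19.14 N·m; τ₂ = −(5.82)(0.509) = −2.962 N·m.
Net torque τ = 16.18 N·m.
α = τ/I = 16.18/3.627 = 4.460 rad/s².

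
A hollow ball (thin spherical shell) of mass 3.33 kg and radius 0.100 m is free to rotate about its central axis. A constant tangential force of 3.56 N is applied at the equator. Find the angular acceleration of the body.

I = (2/3)MR² = (2/3)(3.33)(0.100)² = 0.02220 kg·m².
τ = F R = (3.56)(0.100) = 0.3560 N·m.
From τ = Iα: α = 0.3560/0.02220 = 16.04 rad/s².

α ≈ 16.0 rad/s²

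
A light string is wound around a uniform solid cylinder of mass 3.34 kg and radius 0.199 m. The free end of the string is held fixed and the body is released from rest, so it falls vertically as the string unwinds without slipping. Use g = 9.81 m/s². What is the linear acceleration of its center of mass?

a ≈ 6.54 m/s²

Translation: Mg − T = Ma. Rotation about the center: TR = Iα with I = ½MR².
With a = αR: T = (I/R²)a = (1/2)M a, so Mg = (1 + 0.5000)Ma.
a = g/(1 + 0.5000) = 9.81/1.500 = 6.540 m/s².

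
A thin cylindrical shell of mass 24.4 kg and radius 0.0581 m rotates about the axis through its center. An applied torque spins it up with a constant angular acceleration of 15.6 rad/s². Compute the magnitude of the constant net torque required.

τ ≈ 1.28 N·m

I = MR² = (24.4)(0.0581)² = 0.08236 kg·m².
τ = Iα = (0.08236)(15.60) = 1.285 N·m.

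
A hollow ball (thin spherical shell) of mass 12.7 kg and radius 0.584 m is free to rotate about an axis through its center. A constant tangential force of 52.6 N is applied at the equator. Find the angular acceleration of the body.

I = (2/3)MR² = (2/3)(12.7)(0.584)² = 2.888 kg·m².
τ = F R = (52.6)(0.584) = 30.72 N·m.
Newton's second law for rotation, τ = Iα, gives α = τ/I = 30.72/2.888 = 10.64 rad/s².

α ≈ 10.6 rad/s²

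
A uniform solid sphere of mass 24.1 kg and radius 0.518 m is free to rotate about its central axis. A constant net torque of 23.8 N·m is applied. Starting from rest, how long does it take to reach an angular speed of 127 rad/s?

I = (2/5)MR² = (2/5)(24.1)(0.518)² = 2.587 kg·m².
α = τ/I = 23.8/2.587 = 9.201 rad/s².
ω = αt ⇒ t = ω/α = 127/9.201 = 13.80 s.

t ≈ 13.8 s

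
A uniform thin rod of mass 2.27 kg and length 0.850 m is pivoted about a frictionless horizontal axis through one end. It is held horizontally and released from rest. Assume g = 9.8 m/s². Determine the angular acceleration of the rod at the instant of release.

About the pivot, I = (1/3)ML² = (1/3)(2.27)(0.850)² = 0.5467 kg·m².
The weight acts at the center, a distance L/2 = 0.4250 m from the pivot; τ = Mg(L/2) = 9.455 N·m.
α = τ/I = 9.455/0.5467 = 17.29 rad/s².

α ≈ 17.3 rad/s²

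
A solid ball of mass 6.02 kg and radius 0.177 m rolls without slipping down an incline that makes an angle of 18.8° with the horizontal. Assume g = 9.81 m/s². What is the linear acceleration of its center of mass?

Translation along the incline: Mg sinθ − f = Ma.
Rotation about the center: fR = Iα with I = (2/5)MR². No-slip gives a = αR, so f = (I/R²)a = (2/5)M a.
Substituting: Mg sinθ = (1 + 0.4000)Ma, so a = g sinθ/(1 + 0.4000) = (9.81) sin 18.8° / 1.400 = 2.258 m/s².

a ≈ 2.26 m/s²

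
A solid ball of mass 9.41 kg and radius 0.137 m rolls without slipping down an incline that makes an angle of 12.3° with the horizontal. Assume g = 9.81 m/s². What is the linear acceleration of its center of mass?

Translation along the incline: Mg sinθ − f = Ma.
Rotation about the center: fR = Iα with I = (2/5)MR². No-slip gives a = αR, so f = (I/R²)a = (2/5)M a.
Substituting: Mg sinθ = (1 + 0.4000)Ma, so a = g sinθ/(1 + 0.4000) = (9.81) sin 12.3° / 1.400 = 1.493 m/s².

a ≈ 1.49 m/s²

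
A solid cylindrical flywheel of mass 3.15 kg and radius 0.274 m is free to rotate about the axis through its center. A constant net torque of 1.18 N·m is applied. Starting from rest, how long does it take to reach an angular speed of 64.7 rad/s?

t ≈ 6.48 s

I = ½MR² = (1/2)(3.15)(0.274)² = 0.1182 kg·m².
α = τ/I = 1.18/0.1182 = 9.979 rad/s².
ω = αt ⇒ t = ω/α = 64.7/9.979 = 6.483 s.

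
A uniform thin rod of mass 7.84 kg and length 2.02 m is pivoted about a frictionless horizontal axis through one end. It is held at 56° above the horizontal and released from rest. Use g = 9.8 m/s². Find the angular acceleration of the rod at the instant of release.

α ≈ 4.07 rad/s²

About the pivot, I = (1/3)ML² = (1/3)(7.84)(2.02)² = 10.66 kg·m².
The weight acts at the center, a distance L/2 = 1.010 m from the pivot; τ = Mg(L/2) cos 56° = 43.39 N·m.
α = τ/I = 43.39/10.66 = 4.069 rad/s².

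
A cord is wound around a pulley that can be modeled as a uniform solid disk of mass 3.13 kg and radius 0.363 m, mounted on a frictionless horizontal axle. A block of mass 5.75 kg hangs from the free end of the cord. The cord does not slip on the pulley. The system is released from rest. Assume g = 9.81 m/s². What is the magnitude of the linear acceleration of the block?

I = ½MR² = (1/2)(3.13)(0.363)² = 0.2062 kg·m².
Block: mg − T = ma. Pulley: TR = Iα. No-slip: a = αR, so T = (I/R²)a = 1.565·a.
Then mg = (m + 1.565)a, so a = (5.75)(9.81)/(5.75 + 1.565) = 7.711 m/s².

a ≈ 7.71 m/s²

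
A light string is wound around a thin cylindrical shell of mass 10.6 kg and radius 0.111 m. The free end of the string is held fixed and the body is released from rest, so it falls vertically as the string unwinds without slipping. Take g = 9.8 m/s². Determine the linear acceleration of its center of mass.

a ≈ 4.90 m/s²

Translation: Mg − T = Ma. Rotation about the center: TR = Iα with I = MR².
With a = αR: T = (I/R²)a = M a, so Mg = (1 + 1.000)Ma.
a = g/(1 + 1.000) = 9.8/2.000 = 4.900 m/s².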